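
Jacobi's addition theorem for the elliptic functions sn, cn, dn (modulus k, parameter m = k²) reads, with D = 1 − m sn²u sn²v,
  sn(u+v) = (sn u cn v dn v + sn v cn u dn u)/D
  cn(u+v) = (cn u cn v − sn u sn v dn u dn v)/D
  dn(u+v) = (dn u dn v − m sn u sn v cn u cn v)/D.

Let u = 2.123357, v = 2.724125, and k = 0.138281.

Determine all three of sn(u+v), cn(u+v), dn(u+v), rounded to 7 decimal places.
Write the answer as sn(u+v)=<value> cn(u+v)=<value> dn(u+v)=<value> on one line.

sn(u+v)=-0.9938186 cn(u+v)=0.1110164 dn(u+v)=0.9905120

sn u = 0.8575974672839312, cn u = -0.5143214793377645, dn u = 0.9929433749302107
sn v = 0.4190519291093195, cn v = -0.9079622683293386, dn v = 0.9983196654802659
m = k² = 0.019121634961
D = 1 − m·sn²u·sn²v = 0.9975303938887739
sn(u+v) = (sn u·cn v·dn v + sn v·cn u·dn u)/D = -0.991364234098985/0.9975303938887739 = -0.9938185745240797
cn(u+v) = (cn u·cn v − sn u·sn v·dn u·dn v)/D = 0.1107422325999672/0.9975303938887739 = 0.1110163993783182
dn(u+v) = (dn u·dn v − m·sn u·sn v·cn u·cn v)/D = 0.988065830637576/0.9975303938887739 = 0.9905120051387093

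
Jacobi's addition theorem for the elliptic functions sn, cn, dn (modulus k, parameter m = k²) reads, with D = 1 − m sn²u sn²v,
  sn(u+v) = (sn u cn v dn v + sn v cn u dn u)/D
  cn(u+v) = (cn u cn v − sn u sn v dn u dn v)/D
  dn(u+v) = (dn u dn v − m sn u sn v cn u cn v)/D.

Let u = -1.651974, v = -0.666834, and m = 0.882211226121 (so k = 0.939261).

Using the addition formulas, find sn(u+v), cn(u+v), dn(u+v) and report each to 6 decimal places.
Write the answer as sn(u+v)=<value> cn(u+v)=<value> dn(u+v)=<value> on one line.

sn u = -0.9483497652176483, cn u = 0.3172266111341093, dn u = 0.4544976255807549
sn v = -0.5870931416037251, cn v = 0.8095193901827605, dn v = 0.8342187267892537
m = k² = 0.882211226121
D = 1 − m·sn²u·sn²v = 0.7265211935064494
sn(u+v) = (sn u·cn v·dn v + sn v·cn u·dn u)/D = -0.7250823432181246/0.7265211935064494 = -0.9980195343216619
cn(u+v) = (cn u·cn v − sn u·sn v·dn u·dn v)/D = 0.04570164293927964/0.7265211935064494 = 0.06290476223922289
dn(u+v) = (dn u·dn v − m·sn u·sn v·cn u·cn v)/D = 0.2530127050977276/0.7265211935064494 = 0.3482523391734773

sn(u+v)=-0.998020 cn(u+v)=0.062905 dn(u+v)=0.348252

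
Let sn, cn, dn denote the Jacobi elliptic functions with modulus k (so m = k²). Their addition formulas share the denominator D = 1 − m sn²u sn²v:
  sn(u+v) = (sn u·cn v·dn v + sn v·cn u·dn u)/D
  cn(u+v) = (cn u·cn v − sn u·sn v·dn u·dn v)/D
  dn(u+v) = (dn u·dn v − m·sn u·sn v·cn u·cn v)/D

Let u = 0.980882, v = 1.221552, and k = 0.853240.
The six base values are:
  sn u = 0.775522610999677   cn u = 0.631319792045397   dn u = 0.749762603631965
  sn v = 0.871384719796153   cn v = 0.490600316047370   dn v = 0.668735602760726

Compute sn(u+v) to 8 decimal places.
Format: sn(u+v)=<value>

m = k² = 0.7280184976
D = 1 − m·sn²u·sn²v = 0.6675309493359269
sn(u+v) = (sn u·cn v·dn v + sn v·cn u·dn u)/D = 0.6668961482157219/0.6675309493359269 = 0.9990490311784996

sn(u+v)=0.99904903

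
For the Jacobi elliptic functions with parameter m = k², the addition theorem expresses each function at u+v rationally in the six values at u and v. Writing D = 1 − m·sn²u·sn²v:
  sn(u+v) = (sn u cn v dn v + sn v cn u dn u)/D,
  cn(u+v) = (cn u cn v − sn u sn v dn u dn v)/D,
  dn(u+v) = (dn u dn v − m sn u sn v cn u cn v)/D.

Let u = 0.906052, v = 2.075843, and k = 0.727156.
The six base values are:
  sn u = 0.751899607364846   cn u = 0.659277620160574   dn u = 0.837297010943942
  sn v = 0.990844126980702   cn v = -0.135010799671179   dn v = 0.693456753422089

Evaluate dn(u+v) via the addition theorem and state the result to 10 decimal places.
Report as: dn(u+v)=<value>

m = k² = 0.528755848336
D = 1 − m·sn²u·sn²v = 0.7065152231990375
dn(u+v) = (dn u·dn v − m·sn u·sn v·cn u·cn v)/D = 0.6156929250909636/0.7065152231990375 = 0.8714503309683284

dn(u+v)=0.8714503310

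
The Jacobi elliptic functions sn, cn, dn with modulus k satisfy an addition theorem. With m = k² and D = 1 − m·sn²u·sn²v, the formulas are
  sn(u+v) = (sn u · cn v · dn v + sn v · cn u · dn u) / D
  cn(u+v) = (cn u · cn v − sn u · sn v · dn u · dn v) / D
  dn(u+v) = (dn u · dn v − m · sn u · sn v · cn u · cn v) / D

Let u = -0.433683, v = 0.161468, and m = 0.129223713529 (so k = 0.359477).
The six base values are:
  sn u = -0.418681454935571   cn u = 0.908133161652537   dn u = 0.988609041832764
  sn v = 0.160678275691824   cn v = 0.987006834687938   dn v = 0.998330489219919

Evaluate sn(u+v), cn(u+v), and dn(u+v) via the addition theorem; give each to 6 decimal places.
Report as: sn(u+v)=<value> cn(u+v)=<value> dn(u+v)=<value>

m = k² = 0.129223713529
D = 1 − m·sn²u·sn²v = 0.9994151776095261
sn(u+v) = (sn u·cn v·dn v + sn v·cn u·dn u)/D = -0.2682964135216895/0.9994151776095261 = -0.2684534110872925
cn(u+v) = (cn u·cn v − sn u·sn v·dn u·dn v)/D = 0.9627293138404373/0.9994151776095261 = 0.9632926689618255
dn(u+v) = (dn u·dn v − m·sn u·sn v·cn u·cn v)/D = 0.9947506175531781/0.9994151776095261 = 0.9953327104081959

sn(u+v)=-0.268453 cn(u+v)=0.963293 dn(u+v)=0.995333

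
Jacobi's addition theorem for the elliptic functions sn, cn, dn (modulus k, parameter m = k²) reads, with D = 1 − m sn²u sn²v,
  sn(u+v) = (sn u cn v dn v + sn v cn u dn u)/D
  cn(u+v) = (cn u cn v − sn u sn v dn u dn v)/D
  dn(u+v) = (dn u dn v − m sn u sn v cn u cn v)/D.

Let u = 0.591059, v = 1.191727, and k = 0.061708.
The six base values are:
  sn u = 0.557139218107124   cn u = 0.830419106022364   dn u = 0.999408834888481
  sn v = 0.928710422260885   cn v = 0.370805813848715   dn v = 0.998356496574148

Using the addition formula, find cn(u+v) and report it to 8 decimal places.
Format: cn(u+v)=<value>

m = k² = 0.003807877264
D = 1 − m·sn²u·sn²v = 0.9989805380026732
cn(u+v) = (cn u·cn v − sn u·sn v·dn u·dn v)/D = -0.2083410043531539/0.9989805380026732 = -0.2085536168399272

cn(u+v)=-0.20855362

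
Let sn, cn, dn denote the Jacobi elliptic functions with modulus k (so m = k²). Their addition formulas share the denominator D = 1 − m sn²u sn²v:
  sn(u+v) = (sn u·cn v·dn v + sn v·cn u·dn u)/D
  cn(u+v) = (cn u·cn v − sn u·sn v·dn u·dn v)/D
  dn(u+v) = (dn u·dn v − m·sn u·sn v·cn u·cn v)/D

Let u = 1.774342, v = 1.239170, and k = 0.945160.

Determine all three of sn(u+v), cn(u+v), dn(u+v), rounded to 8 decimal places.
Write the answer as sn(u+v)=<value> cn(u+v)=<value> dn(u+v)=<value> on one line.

sn u = 0.96232356910832, cn u = 0.2719068743864791, dn u = 0.4155950699146123
sn v = 0.8580883540257209, cn v = 0.5135020707703417, dn v = 0.5850034699002519
m = k² = 0.8933274256
D = 1 − m·sn²u·sn²v = 0.390860267844511
sn(u+v) = (sn u·cn v·dn v + sn v·cn u·dn u)/D = 0.3860491673155137/0.390860267844511 = 0.9876909961825251
cn(u+v) = (cn u·cn v − sn u·sn v·dn u·dn v)/D = -0.06113746310145212/0.390860267844511 = -0.15641769740017
dn(u+v) = (dn u·dn v − m·sn u·sn v·cn u·cn v)/D = 0.1401271762951037/0.390860267844511 = 0.358509646088786

sn(u+v)=0.98769100 cn(u+v)=-0.15641770 dn(u+v)=0.35850965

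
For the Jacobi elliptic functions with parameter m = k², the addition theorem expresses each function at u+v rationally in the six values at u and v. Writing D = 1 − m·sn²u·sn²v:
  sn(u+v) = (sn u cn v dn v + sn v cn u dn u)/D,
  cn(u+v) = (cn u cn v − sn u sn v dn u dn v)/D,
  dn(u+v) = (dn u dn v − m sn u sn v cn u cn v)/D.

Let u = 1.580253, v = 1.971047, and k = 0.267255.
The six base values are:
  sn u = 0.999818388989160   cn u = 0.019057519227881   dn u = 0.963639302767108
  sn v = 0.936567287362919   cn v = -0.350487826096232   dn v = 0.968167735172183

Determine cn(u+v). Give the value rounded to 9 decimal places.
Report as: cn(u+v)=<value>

m = k² = 0.071425235025
D = 1 − m·sn²u·sn²v = 0.9373715176708453
cn(u+v) = (cn u·cn v − sn u·sn v·dn u·dn v)/D = -0.8803047531281394/0.9373715176708453 = -0.9391204410770835

cn(u+v)=-0.939120441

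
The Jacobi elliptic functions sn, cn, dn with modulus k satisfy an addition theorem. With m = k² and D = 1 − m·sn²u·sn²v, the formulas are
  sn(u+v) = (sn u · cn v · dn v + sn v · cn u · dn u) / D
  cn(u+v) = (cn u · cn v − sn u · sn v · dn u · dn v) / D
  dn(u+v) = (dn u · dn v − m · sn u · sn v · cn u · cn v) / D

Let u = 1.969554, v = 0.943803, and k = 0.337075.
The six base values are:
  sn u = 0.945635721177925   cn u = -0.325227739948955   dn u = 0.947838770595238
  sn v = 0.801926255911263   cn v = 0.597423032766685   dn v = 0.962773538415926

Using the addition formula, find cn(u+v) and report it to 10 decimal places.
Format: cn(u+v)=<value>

m = k² = 0.113619555625
D = 1 − m·sn²u·sn²v = 0.9346614201463885
cn(u+v) = (cn u·cn v − sn u·sn v·dn u·dn v)/D = -0.8863157869743452/0.9346614201463885 = -0.9482747098254346

cn(u+v)=-0.9482747098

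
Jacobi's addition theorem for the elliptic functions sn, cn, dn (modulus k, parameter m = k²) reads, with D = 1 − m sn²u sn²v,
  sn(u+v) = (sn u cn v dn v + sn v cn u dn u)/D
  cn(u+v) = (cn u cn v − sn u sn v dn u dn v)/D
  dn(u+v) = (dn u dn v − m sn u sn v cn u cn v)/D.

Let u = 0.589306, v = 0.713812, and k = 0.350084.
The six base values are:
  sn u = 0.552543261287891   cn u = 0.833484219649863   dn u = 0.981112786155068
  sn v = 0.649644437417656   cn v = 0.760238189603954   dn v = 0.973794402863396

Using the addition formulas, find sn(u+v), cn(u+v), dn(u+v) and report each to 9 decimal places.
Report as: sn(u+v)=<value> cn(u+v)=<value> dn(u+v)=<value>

sn(u+v)=0.955385150 cn(u+v)=0.295362855 dn(u+v)=0.942408153

m = k² = 0.122558807056
D = 1 − m·sn²u·sn²v = 0.9842083122979304
sn(u+v) = (sn u·cn v·dn v + sn v·cn u·dn u)/D = 0.9402980056346325/0.9842083122979304 = 0.9553851495515456
cn(u+v) = (cn u·cn v − sn u·sn v·dn u·dn v)/D = 0.2906985768728032/0.9842083122979304 = 0.2953628548351516
dn(u+v) = (dn u·dn v − m·sn u·sn v·cn u·cn v)/D = 0.9275259379409242/0.9842083122979304 = 0.9424081531838883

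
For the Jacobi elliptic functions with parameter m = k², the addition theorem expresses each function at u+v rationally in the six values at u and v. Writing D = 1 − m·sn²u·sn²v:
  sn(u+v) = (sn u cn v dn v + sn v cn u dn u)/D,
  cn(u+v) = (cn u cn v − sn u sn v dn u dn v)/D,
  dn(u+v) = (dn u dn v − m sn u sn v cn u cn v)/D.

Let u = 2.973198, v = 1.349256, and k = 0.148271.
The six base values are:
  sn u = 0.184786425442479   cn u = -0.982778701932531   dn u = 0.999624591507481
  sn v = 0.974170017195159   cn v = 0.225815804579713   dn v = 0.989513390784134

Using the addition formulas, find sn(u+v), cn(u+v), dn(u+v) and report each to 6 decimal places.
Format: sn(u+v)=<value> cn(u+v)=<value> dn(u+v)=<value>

m = k² = 0.021984289441
D = 1 − m·sn²u·sn²v = 0.999287603003542
sn(u+v) = (sn u·cn v·dn v + sn v·cn u·dn u)/D = -0.915744017990961/0.999287603003542 = -0.9163968563589947
cn(u+v) = (cn u·cn v − sn u·sn v·dn u·dn v)/D = -0.3999857585343946/0.999287603003542 = -0.4002709103286823
dn(u+v) = (dn u·dn v − m·sn u·sn v·cn u·cn v)/D = 0.990020187595223/0.999287603003542 = 0.990725977806125

sn(u+v)=-0.916397 cn(u+v)=-0.400271 dn(u+v)=0.990726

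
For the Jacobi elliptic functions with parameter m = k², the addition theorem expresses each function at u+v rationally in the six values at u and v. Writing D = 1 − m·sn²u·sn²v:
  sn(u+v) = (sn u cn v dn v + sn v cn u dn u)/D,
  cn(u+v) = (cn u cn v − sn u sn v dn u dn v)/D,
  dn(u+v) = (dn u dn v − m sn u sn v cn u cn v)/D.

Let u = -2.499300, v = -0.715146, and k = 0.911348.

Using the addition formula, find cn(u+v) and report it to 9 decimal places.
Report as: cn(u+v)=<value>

cn(u+v)=-0.391251155

sn u = -0.9976372968224659, cn u = -0.06870097516602753, dn u = 0.4163711050792152
sn v = -0.6210162375069324, cn v = 0.7837976988692512, dn v = 0.8244313924971629
m = k² = 0.830555177104
D = 1 − m·sn²u·sn²v = 0.6811989413453327
cn(u+v) = (cn u·cn v − sn u·sn v·dn u·dn v)/D = -0.2665198723443717/0.6811989413453327 = -0.3912511546450861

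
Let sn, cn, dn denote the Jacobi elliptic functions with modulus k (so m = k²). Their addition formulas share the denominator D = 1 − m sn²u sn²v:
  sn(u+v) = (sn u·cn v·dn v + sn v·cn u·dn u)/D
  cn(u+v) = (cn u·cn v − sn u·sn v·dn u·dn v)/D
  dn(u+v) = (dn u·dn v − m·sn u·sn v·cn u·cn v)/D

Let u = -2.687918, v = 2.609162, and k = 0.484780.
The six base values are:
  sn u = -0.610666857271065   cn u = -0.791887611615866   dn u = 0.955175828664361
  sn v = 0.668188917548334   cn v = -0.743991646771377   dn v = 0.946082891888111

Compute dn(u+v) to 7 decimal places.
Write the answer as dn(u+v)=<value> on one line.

m = k² = 0.2350116484
D = 1 − m·sn²u·sn²v = 0.9608711913215129
dn(u+v) = (dn u·dn v − m·sn u·sn v·cn u·cn v)/D = 0.9601724098338644/0.9608711913215129 = 0.9992727625784186

dn(u+v)=0.9992728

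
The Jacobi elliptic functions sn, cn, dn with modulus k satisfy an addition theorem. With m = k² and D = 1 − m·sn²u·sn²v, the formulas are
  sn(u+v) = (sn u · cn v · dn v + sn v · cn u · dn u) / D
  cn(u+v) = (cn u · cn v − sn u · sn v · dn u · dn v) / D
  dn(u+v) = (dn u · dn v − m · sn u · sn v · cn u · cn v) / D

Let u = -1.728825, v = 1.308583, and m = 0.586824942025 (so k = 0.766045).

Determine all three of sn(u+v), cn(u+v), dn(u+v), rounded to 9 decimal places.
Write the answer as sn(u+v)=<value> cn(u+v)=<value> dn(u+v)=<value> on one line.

sn u = -0.991108081035323, cn u = 0.1330592789191329, dn u = 0.6508184536452702
sn v = 0.913830713953282, cn v = 0.4060953413124002, dn v = 0.714108093893964
m = k² = 0.586824942025
D = 1 − m·sn²u·sn²v = 0.5186265865930282
sn(u+v) = (sn u·cn v·dn v + sn v·cn u·dn u)/D = -0.2082819543822115/0.5186265865930282 = -0.4016029254313037
cn(u+v) = (cn u·cn v − sn u·sn v·dn u·dn v)/D = 0.4749654343211327/0.5186265865930282 = 0.9158138950054311
dn(u+v) = (dn u·dn v − m·sn u·sn v·cn u·cn v)/D = 0.4934736719485392/0.5186265865930282 = 0.9515009155050765

sn(u+v)=-0.401602925 cn(u+v)=0.915813895 dn(u+v)=0.951500916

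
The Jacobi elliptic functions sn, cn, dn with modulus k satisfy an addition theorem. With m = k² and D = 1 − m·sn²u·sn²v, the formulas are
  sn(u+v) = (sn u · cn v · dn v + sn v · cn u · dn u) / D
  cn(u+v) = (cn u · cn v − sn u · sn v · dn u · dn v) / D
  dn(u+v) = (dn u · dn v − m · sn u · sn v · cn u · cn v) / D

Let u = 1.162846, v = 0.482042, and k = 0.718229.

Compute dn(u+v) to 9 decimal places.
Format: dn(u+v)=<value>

sn u = 0.8724293962613144, cn u = 0.4887401646469405, dn u = 0.7793377386133226
sn v = 0.4554648377207456, cn v = 0.8902537737072587, dn v = 0.9449800186653909
m = k² = 0.515852896441
D = 1 − m·sn²u·sn²v = 0.918549048145451
dn(u+v) = (dn u·dn v − m·sn u·sn v·cn u·cn v)/D = 0.6472713203164902/0.918549048145451 = 0.7046671286888054

dn(u+v)=0.704667129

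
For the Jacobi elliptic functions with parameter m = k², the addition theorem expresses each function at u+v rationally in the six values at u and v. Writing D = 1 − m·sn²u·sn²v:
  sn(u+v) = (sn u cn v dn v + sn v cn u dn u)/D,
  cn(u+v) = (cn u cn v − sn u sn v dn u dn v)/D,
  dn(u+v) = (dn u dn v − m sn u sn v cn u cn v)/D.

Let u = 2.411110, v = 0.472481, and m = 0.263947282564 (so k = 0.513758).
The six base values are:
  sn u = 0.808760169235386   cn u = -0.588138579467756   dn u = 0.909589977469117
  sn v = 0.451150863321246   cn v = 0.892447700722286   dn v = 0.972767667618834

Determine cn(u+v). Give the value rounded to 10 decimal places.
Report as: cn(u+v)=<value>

m = k² = 0.263947282564
D = 1 − m·sn²u·sn²v = 0.9648601187433022
cn(u+v) = (cn u·cn v − sn u·sn v·dn u·dn v)/D = -0.8477296149779232/0.9648601187433022 = -0.8786036426524318

cn(u+v)=-0.8786036427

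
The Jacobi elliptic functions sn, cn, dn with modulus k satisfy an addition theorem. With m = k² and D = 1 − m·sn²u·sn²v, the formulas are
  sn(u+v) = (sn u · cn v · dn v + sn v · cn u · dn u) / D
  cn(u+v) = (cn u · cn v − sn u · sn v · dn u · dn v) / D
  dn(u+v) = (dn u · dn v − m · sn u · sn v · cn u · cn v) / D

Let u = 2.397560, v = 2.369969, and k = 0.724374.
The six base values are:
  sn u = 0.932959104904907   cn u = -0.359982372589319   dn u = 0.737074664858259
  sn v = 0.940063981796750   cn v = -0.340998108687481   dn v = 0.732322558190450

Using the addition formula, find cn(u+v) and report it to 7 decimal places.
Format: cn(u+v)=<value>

cn(u+v)=-0.5879625

m = k² = 0.524717691876
D = 1 − m·sn²u·sn²v = 0.5963864399054568
cn(u+v) = (cn u·cn v − sn u·sn v·dn u·dn v)/D = -0.3506528645446577/0.5963864399054568 = -0.5879625039768602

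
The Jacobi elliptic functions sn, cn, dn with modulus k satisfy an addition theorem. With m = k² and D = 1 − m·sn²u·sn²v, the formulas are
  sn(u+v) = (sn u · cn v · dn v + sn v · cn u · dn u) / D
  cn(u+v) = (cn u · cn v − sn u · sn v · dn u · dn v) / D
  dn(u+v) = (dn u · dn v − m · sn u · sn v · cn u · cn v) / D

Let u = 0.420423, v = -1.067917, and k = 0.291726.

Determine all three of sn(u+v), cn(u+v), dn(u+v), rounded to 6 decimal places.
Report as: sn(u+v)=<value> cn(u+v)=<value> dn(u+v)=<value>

sn(u+v)=-0.600365 cn(u+v)=0.799726 dn(u+v)=0.984543

sn u = 0.4072182350486927, cn u = 0.913330886942858, dn u = 0.9929186650962345
sn v = -0.8695015005004337, cn v = 0.4939302993616553, dn v = 0.967294440629411
m = k² = 0.085104059076
D = 1 − m·sn²u·sn²v = 0.9893304677466455
sn(u+v) = (sn u·cn v·dn v + sn v·cn u·dn u)/D = -0.5939598743470656/0.9893304677466455 = -0.60036549334208
cn(u+v) = (cn u·cn v − sn u·sn v·dn u·dn v)/D = 0.7911930498161712/0.9893304677466455 = 0.7997257494942381
dn(u+v) = (dn u·dn v − m·sn u·sn v·cn u·cn v)/D = 0.9740385286709595/0.9893304677466455 = 0.9845431434953017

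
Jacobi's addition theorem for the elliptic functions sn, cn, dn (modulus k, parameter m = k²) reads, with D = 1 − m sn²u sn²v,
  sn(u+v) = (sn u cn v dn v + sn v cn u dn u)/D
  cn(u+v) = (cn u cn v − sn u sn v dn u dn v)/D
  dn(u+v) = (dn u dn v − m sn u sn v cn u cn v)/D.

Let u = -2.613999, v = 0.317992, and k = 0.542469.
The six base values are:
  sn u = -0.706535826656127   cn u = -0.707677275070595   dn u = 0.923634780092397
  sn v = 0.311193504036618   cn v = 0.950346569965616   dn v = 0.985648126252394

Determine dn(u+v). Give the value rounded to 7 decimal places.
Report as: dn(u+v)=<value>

dn(u+v)=0.8793745

m = k² = 0.294272615961
D = 1 − m·sn²u·sn²v = 0.9857741156745816
dn(u+v) = (dn u·dn v − m·sn u·sn v·cn u·cn v)/D = 0.8668646082475577/0.9857741156745816 = 0.8793744879924624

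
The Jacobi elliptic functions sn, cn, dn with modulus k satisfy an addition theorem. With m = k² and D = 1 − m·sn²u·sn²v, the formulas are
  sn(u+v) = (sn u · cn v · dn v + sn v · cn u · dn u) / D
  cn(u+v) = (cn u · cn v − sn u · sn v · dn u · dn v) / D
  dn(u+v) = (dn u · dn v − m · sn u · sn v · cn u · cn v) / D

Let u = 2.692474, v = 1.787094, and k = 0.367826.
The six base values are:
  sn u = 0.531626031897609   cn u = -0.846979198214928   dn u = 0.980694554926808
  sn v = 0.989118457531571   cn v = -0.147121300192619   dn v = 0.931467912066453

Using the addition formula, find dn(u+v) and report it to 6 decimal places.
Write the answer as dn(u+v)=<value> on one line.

m = k² = 0.135295966276
D = 1 − m·sn²u·sn²v = 0.9625894633322053
dn(u+v) = (dn u·dn v − m·sn u·sn v·cn u·cn v)/D = 0.9046203267158711/0.9625894633322053 = 0.9397779231702144

dn(u+v)=0.939778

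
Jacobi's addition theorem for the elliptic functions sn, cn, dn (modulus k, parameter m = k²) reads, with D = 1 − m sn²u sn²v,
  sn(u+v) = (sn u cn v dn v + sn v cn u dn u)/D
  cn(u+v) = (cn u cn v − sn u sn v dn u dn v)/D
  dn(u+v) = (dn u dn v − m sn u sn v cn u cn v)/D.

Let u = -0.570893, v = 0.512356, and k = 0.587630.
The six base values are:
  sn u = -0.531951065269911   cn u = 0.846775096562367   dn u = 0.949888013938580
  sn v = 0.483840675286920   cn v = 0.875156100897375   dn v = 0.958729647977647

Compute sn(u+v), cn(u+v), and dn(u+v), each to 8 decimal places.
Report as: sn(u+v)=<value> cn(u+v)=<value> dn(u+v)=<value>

sn(u+v)=-0.05849206 cn(u+v)=0.99828787 dn(u+v)=0.99940912

m = k² = 0.3453090169
D = 1 − m·sn²u·sn²v = 0.9771252668642354
sn(u+v) = (sn u·cn v·dn v + sn v·cn u·dn u)/D = -0.05715406973720794/0.9771252668642354 = -0.05849206000027538
cn(u+v) = (cn u·cn v − sn u·sn v·dn u·dn v)/D = 0.9754523050651823/0.9771252668642354 = 0.998287873770349
dn(u+v) = (dn u·dn v − m·sn u·sn v·cn u·cn v)/D = 0.9765479020311835/0.9771252668642354 = 0.9994091189199265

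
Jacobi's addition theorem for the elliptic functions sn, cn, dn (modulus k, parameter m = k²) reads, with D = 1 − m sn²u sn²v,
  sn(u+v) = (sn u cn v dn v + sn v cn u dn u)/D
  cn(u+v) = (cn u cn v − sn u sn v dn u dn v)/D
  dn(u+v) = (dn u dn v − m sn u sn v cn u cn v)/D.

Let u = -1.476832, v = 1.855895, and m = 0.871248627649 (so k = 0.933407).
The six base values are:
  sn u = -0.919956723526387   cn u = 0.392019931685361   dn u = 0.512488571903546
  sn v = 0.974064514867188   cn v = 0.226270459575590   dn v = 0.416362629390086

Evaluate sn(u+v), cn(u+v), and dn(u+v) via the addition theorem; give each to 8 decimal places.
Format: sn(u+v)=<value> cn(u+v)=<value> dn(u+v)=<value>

sn(u+v)=0.36293940 cn(u+v)=0.93181275 dn(u+v)=0.94086916

m = k² = 0.871248627649
D = 1 − m·sn²u·sn²v = 0.3003958979607005
sn(u+v) = (sn u·cn v·dn v + sn v·cn u·dn u)/D = 0.1090255059242828/0.3003958979607005 = 0.3629393965244697
cn(u+v) = (cn u·cn v − sn u·sn v·dn u·dn v)/D = 0.2799127267016806/0.3003958979607005 = 0.9318127464520185
dn(u+v) = (dn u·dn v − m·sn u·sn v·cn u·cn v)/D = 0.2826332351359124/0.3003958979607005 = 0.9408691565185357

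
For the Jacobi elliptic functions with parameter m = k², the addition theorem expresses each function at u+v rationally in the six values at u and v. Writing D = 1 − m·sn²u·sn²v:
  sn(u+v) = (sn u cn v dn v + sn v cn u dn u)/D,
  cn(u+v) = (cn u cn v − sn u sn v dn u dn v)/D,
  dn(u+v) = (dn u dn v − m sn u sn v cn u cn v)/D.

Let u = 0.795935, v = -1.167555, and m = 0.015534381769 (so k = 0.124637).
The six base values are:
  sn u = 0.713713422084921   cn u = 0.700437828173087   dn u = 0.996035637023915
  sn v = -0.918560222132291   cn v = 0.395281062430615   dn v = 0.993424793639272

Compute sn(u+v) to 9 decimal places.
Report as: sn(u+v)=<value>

m = k² = 0.015534381769
D = 1 − m·sn²u·sn²v = 0.993323375196714
sn(u+v) = (sn u·cn v·dn v + sn v·cn u·dn u)/D = -0.360581258756012/0.993323375196714 = -0.3630049063172443

sn(u+v)=-0.363004906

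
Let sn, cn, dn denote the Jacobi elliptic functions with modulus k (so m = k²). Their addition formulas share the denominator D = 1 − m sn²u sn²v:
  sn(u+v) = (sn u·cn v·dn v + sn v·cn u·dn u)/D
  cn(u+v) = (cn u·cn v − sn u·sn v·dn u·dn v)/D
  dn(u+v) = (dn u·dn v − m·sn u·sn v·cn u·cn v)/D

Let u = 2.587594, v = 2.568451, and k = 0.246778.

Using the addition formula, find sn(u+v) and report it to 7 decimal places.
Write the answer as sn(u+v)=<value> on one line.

sn(u+v)=-0.9364578

sn u = 0.5658529001620642, cn u = -0.8245062130622067, dn u = 0.9902023314832685
sn v = 0.5813749341738296, cn v = -0.813635782100551, dn v = 0.9896545877962787
m = k² = 0.060899381284
D = 1 − m·sn²u·sn²v = 0.9934092842821528
sn(u+v) = (sn u·cn v·dn v + sn v·cn u·dn u)/D = -0.9302859180926647/0.9934092842821528 = -0.9364578455343291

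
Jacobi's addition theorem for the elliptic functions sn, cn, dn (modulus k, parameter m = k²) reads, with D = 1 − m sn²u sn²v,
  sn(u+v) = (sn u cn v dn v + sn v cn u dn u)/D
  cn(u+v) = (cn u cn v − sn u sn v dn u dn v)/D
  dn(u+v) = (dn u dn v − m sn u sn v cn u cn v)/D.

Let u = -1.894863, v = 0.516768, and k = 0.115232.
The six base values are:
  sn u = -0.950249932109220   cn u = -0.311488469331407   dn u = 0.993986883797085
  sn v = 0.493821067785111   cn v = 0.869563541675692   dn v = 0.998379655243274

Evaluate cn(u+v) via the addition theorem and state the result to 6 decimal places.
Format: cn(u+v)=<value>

cn(u+v)=0.195388

m = k² = 0.013278413824
D = 1 − m·sn²u·sn²v = 0.9970761093783385
cn(u+v) = (cn u·cn v − sn u·sn v·dn u·dn v)/D = 0.1948169638560222/0.9970761093783385 = 0.1953882577504415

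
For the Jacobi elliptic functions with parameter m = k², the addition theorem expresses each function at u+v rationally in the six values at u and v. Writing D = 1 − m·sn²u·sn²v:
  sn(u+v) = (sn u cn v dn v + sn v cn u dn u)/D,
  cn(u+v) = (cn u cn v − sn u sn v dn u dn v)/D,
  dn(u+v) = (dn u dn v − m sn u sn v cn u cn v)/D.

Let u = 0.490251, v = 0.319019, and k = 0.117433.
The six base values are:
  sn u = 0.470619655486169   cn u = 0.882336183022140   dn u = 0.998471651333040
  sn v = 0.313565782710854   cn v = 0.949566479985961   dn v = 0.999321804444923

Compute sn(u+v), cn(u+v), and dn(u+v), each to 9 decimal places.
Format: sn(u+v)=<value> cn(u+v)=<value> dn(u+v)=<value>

sn(u+v)=0.723046303 cn(u+v)=0.690799568 dn(u+v)=0.996388668

m = k² = 0.013790509489
D = 1 − m·sn²u·sn²v = 0.9996996844883352
sn(u+v) = (sn u·cn v·dn v + sn v·cn u·dn u)/D = 0.7228291614408041/0.9996996844883352 = 0.7230463034613854
cn(u+v) = (cn u·cn v − sn u·sn v·dn u·dn v)/D = 0.6905921101032511/0.9996996844883352 = 0.6907995679289515
dn(u+v) = (dn u·dn v − m·sn u·sn v·cn u·cn v)/D = 0.996089436864848/0.9996996844883352 = 0.9963886678374466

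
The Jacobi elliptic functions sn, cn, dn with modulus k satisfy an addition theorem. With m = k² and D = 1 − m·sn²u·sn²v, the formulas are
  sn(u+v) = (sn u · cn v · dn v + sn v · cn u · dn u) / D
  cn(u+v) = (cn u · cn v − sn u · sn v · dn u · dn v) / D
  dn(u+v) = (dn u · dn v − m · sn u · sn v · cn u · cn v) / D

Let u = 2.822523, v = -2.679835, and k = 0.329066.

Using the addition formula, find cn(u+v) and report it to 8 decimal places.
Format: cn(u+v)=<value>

sn u = 0.3972532204187513, cn u = -0.9177090382397522, dn u = 0.9914189934700031
sn v = -0.5223042449142729, cn v = -0.8527592132275859, dn v = 0.9851191908308652
m = k² = 0.108284432356
D = 1 − m·sn²u·sn²v = 0.995338260638515
cn(u+v) = (cn u·cn v − sn u·sn v·dn u·dn v)/D = 0.985230352483243/0.995338260638515 = 0.9898447507194311

cn(u+v)=0.98984475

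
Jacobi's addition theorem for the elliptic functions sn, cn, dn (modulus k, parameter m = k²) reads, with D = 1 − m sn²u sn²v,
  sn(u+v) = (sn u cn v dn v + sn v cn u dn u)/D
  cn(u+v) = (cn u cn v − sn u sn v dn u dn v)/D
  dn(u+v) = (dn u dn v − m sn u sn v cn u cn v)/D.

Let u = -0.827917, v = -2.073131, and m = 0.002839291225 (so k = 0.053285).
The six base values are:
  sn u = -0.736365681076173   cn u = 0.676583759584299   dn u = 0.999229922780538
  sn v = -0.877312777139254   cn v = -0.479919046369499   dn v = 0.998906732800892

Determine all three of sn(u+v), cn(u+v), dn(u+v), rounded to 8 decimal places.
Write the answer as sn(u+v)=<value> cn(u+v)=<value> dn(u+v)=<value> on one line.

sn(u+v)=-0.24039378 cn(u+v)=-0.97067545 dn(u+v)=0.99991796

m = k² = 0.002839291225
D = 1 − m·sn²u·sn²v = 0.9988150338934952
sn(u+v) = (sn u·cn v·dn v + sn v·cn u·dn u)/D = -0.2401089187796214/0.9988150338934952 = -0.2403937772578867
cn(u+v) = (cn u·cn v − sn u·sn v·dn u·dn v)/D = -0.969525233840845/0.9988150338934952 = -0.9706754513511123
dn(u+v) = (dn u·dn v − m·sn u·sn v·cn u·cn v)/D = 0.998733087607693/0.9988150338934952 = 0.9999179564954256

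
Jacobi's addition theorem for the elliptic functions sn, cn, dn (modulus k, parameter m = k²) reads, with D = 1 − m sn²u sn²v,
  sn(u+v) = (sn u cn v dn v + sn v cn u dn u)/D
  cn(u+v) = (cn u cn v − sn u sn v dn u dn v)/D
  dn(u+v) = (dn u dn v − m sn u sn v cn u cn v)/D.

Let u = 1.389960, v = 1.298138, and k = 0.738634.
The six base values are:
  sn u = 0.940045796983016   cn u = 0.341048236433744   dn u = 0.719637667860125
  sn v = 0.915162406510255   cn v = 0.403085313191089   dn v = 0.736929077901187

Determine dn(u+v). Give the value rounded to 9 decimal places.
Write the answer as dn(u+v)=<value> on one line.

m = k² = 0.545580185956
D = 1 − m·sn²u·sn²v = 0.5962124196867355
dn(u+v) = (dn u·dn v − m·sn u·sn v·cn u·cn v)/D = 0.4657983281171695/0.5962124196867355 = 0.7812623701497383

dn(u+v)=0.781262370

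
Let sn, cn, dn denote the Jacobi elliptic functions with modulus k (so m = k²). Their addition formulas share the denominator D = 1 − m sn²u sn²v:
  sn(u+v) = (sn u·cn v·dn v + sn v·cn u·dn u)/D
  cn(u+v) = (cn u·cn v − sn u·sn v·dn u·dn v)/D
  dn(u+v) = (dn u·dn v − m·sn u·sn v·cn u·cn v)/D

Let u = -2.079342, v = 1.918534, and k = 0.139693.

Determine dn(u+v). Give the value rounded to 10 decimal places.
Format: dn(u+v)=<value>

dn(u+v)=0.9997498675

sn u = -0.8793637768665688, cn u = -0.4761505517532909, dn u = 0.9924263688271531
sn v = 0.9438238308521456, cn v = -0.3304490525263773, dn v = 0.9912702670819666
m = k² = 0.019514134249
D = 1 − m·sn²u·sn²v = 0.9865578632286401
dn(u+v) = (dn u·dn v − m·sn u·sn v·cn u·cn v)/D = 0.9863110930414356/0.9865578632286401 = 0.9997498674974858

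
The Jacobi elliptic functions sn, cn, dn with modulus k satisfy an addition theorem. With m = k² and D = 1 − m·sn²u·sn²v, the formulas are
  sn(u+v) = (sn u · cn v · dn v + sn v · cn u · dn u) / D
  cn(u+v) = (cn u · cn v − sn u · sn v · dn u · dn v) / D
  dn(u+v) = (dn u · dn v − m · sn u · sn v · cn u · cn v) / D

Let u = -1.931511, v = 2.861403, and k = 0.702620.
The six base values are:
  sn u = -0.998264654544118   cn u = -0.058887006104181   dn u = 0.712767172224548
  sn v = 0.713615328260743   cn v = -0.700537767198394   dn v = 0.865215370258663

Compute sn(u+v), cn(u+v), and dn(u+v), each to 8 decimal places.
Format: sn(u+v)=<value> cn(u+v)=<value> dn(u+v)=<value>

m = k² = 0.4936748644
D = 1 − m·sn²u·sn²v = 0.7494694197494604
sn(u+v) = (sn u·cn v·dn v + sn v·cn u·dn u)/D = 0.5751118431030937/0.7494694197494604 = 0.767358651264714
cn(u+v) = (cn u·cn v − sn u·sn v·dn u·dn v)/D = 0.4805733857197622/0.7494694197494604 = 0.6412181378666694
dn(u+v) = (dn u·dn v − m·sn u·sn v·cn u·cn v)/D = 0.631204924469032/0.7494694197494604 = 0.8422023738874323

sn(u+v)=0.76735865 cn(u+v)=0.64121814 dn(u+v)=0.84220237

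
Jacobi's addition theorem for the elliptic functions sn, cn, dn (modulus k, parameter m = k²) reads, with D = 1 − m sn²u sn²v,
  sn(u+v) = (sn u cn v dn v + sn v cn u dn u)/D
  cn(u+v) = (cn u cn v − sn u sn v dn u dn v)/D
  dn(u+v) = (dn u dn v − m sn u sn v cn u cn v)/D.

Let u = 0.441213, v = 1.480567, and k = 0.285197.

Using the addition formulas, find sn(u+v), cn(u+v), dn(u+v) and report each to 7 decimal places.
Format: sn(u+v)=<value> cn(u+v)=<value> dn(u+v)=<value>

sn u = 0.4260244149489717, cn u = 0.9047116655970489, dn u = 0.9925913232177468
sn v = 0.9929745303502302, cn v = 0.1183282809633428, dn v = 0.9590628355202492
m = k² = 0.081337328809
D = 1 − m·sn²u·sn²v = 0.9854442327935152
sn(u+v) = (sn u·cn v·dn v + sn v·cn u·dn u)/D = 0.9400470787178275/0.9854442327935152 = 0.9539322951365833
cn(u+v) = (cn u·cn v − sn u·sn v·dn u·dn v)/D = -0.2956549098866421/0.9854442327935152 = -0.3000219596887042
dn(u+v) = (dn u·dn v − m·sn u·sn v·cn u·cn v)/D = 0.9482739440829562/0.9854442327935152 = 0.9622806776135981

sn(u+v)=0.9539323 cn(u+v)=-0.3000220 dn(u+v)=0.9622807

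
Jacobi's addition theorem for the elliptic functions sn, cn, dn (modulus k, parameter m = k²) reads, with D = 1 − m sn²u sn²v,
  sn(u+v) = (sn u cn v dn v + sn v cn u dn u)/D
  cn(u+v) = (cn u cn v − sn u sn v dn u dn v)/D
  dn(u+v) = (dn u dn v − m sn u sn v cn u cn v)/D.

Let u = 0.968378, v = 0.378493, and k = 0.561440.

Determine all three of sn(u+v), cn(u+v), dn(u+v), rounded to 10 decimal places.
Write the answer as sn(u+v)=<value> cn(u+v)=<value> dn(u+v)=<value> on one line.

sn u = 0.8010467560964952, cn u = 0.5986017829469622, dn u = 0.8931596780926443
sn v = 0.3669521027399159, cn v = 0.9302398369747203, dn v = 0.9785474464972391
m = k² = 0.3152148736
D = 1 − m·sn²u·sn²v = 0.9727641335987179
sn(u+v) = (sn u·cn v·dn v + sn v·cn u·dn u)/D = 0.9253697307960084/0.9727641335987179 = 0.9512786284303318
cn(u+v) = (cn u·cn v − sn u·sn v·dn u·dn v)/D = 0.2999348611658659/0.9727641335987179 = 0.3083325657333438
dn(u+v) = (dn u·dn v − m·sn u·sn v·cn u·cn v)/D = 0.8224042088332108/0.9727641335987179 = 0.845430233730705

sn(u+v)=0.9512786284 cn(u+v)=0.3083325657 dn(u+v)=0.8454302337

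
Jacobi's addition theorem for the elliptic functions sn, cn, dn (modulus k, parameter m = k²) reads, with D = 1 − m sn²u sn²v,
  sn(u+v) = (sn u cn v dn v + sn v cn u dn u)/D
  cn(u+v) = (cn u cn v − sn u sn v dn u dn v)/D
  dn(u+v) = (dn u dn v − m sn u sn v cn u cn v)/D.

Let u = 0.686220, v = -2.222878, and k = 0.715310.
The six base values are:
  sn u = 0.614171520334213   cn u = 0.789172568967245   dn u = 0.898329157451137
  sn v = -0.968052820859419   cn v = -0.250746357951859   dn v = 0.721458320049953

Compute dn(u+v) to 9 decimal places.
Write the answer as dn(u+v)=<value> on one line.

dn(u+v)=0.717723242

m = k² = 0.5116683961
D = 1 − m·sn²u·sn²v = 0.8191302032503373
dn(u+v) = (dn u·dn v − m·sn u·sn v·cn u·cn v)/D = 0.5879087850381747/0.8191302032503373 = 0.7177232419282454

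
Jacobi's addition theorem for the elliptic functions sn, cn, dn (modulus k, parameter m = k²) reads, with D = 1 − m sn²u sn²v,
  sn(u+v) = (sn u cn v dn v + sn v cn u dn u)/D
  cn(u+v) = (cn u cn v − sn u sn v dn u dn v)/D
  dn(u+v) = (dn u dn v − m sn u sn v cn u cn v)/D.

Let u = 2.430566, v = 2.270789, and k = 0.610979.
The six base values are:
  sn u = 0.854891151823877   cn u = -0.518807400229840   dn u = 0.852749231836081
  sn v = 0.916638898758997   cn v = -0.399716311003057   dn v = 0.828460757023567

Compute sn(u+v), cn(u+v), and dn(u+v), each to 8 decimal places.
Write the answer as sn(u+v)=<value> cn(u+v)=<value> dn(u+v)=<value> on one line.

m = k² = 0.373295338441
D = 1 − m·sn²u·sn²v = 0.7707703574283198
sn(u+v) = (sn u·cn v·dn v + sn v·cn u·dn u)/D = -0.6886291968364054/0.7707703574283198 = -0.8934297877438114
cn(u+v) = (cn u·cn v − sn u·sn v·dn u·dn v)/D = -0.3462322531980911/0.7707703574283198 = -0.4492028654984829
dn(u+v) = (dn u·dn v − m·sn u·sn v·cn u·cn v)/D = 0.6458068579020258/0.7707703574283198 = 0.8378719441894009

sn(u+v)=-0.89342979 cn(u+v)=-0.44920287 dn(u+v)=0.83787194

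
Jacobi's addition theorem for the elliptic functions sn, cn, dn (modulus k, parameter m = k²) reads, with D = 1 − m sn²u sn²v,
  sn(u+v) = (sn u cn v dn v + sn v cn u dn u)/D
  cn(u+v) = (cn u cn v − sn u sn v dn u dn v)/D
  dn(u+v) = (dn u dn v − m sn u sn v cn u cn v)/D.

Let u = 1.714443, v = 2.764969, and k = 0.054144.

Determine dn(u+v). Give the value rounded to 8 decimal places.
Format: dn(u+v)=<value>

sn u = 0.9898944231721932, cn u = -0.1418063149954571, dn u = 0.9985626561968691
sn v = 0.3699025039363185, cn v = -0.9290705772876686, dn v = 0.9997994194682297
m = k² = 0.002931572736
D = 1 − m·sn²u·sn²v = 0.9996069453202233
dn(u+v) = (dn u·dn v − m·sn u·sn v·cn u·cn v)/D = 0.9982209406246663/0.9996069453202233 = 0.9986134503146004

dn(u+v)=0.99861345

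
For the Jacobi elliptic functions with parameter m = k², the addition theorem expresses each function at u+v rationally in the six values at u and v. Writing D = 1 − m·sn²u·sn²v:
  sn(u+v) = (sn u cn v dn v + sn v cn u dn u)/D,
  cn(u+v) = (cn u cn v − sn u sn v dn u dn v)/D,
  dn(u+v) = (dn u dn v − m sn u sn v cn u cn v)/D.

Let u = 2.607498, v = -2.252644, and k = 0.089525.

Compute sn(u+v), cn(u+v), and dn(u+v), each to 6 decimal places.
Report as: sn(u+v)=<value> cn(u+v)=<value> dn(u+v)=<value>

sn(u+v)=0.347399 cn(u+v)=0.937717 dn(u+v)=0.999516

sn u = 0.514323911679676, cn u = -0.8575960085462833, dn u = 0.9989393735131638
sn v = -0.77986865419208, cn v = -0.6259431940748568, dn v = 0.9975597641266601
m = k² = 0.008014725625
D = 1 − m·sn²u·sn²v = 0.9987105484738608
sn(u+v) = (sn u·cn v·dn v + sn v·cn u·dn u)/D = 0.3469509365413705/0.9987105484738608 = 0.3473988905709964
cn(u+v) = (cn u·cn v − sn u·sn v·dn u·dn v)/D = 0.9365083060315192/0.9987105484738608 = 0.9377174472249308
dn(u+v) = (dn u·dn v − m·sn u·sn v·cn u·cn v)/D = 0.9982274226936547/0.9987105484738608 = 0.9995162504481961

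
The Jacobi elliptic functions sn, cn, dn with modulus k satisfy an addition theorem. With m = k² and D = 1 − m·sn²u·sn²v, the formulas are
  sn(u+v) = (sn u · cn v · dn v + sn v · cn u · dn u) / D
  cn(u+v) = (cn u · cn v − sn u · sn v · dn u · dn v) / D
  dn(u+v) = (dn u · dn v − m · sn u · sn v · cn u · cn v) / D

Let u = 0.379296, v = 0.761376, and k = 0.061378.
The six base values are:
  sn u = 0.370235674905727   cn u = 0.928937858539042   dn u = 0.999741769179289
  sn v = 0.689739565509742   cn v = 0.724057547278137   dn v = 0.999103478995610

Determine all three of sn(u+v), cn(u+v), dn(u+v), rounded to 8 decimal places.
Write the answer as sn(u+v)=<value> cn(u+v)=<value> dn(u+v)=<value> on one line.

m = k² = 0.003767258884
D = 1 − m·sn²u·sn²v = 0.9997543299174841
sn(u+v) = (sn u·cn v·dn v + sn v·cn u·dn u)/D = 0.9083913425083026/0.9997543299174841 = 0.9086145619227053
cn(u+v) = (cn u·cn v − sn u·sn v·dn u·dn v)/D = 0.4175330993403054/0.9997543299174841 = 0.4176356999371706
dn(u+v) = (dn u·dn v − m·sn u·sn v·cn u·cn v)/D = 0.9981984136309159/0.9997543299174841 = 0.9984437013774208

sn(u+v)=0.90861456 cn(u+v)=0.41763570 dn(u+v)=0.99844370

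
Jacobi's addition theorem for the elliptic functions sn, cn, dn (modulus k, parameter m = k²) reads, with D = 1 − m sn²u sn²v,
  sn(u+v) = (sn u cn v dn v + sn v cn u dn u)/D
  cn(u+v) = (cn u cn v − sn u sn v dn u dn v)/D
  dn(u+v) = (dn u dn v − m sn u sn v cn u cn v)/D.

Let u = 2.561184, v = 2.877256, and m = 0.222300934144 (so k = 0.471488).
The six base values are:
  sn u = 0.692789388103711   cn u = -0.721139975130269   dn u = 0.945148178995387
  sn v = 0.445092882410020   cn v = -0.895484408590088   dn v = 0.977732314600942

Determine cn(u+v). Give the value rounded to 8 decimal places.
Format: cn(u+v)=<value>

cn(u+v)=0.36860890

m = k² = 0.222300934144
D = 1 − m·sn²u·sn²v = 0.9788629176253356
cn(u+v) = (cn u·cn v − sn u·sn v·dn u·dn v)/D = 0.3608175794510438/0.9788629176253356 = 0.3686088960509059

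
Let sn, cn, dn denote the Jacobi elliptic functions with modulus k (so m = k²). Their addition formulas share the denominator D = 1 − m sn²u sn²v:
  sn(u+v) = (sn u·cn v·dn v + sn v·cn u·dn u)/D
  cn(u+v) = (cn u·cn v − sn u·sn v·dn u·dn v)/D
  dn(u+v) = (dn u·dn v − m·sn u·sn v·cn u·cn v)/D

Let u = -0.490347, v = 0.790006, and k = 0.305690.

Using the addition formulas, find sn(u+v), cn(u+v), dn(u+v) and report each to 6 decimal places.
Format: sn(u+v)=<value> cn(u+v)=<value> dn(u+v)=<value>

sn u = -0.4693889912485429, cn u = 0.882991491971851, dn u = 0.9896521264532249
sn v = 0.7055795662510549, cn v = 0.7086307047320016, dn v = 0.9764621960089691
m = k² = 0.0934463761
D = 1 − m·sn²u·sn²v = 0.989750085248682
sn(u+v) = (sn u·cn v·dn v + sn v·cn u·dn u)/D = 0.2917795878765446/0.989750085248682 = 0.294801275822303
cn(u+v) = (cn u·cn v − sn u·sn v·dn u·dn v)/D = 0.9457641901385181/0.989750085248682 = 0.9555585841661109
dn(u+v) = (dn u·dn v − m·sn u·sn v·cn u·cn v)/D = 0.985722903953896/0.989750085248682 = 0.9959311129599204

sn(u+v)=0.294801 cn(u+v)=0.955559 dn(u+v)=0.995931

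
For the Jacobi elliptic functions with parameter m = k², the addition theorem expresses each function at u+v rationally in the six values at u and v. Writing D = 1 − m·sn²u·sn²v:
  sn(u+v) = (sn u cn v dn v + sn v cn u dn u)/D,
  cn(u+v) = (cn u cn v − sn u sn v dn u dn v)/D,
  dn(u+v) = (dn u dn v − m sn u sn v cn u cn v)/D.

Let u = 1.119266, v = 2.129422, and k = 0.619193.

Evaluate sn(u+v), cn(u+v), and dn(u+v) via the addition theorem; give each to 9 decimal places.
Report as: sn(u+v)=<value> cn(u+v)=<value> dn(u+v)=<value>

sn u = 0.8673400745821284, cn u = 0.4977159782685984, dn u = 0.8435498371767485
sn v = 0.9589263269751162, cn v = -0.2836552474995175, dn v = 0.804641849048809
m = k² = 0.383399971249
D = 1 − m·sn²u·sn²v = 0.7347829828299144
sn(u+v) = (sn u·cn v·dn v + sn v·cn u·dn u)/D = 0.2046410590643972/0.7347829828299144 = 0.2785054415335677
cn(u+v) = (cn u·cn v − sn u·sn v·dn u·dn v)/D = -0.705711037749466/0.7347829828299144 = -0.9604346511013607
dn(u+v) = (dn u·dn v − m·sn u·sn v·cn u·cn v)/D = 0.7237748420780964/0.7347829828299144 = 0.9850185142973484

sn(u+v)=0.278505442 cn(u+v)=-0.960434651 dn(u+v)=0.985018514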